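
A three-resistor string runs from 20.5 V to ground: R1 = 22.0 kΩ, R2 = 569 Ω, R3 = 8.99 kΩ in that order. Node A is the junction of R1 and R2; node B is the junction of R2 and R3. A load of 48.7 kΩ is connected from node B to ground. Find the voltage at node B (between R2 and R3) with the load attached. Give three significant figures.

At node B, R3 is in parallel with the load: R3‖R_L = 7589 Ω.
Below node A the resistance is R2 + (R3‖R_L) = 8158 Ω, so V_A = 20.5 × 8158/30160 = 5.545 V.
Then V_B = V_A × (R3‖R_L)/(R2 + R3‖R_L) = 5.545 × 7589/8158 = 5.16 V.

V ≈ 5.16 V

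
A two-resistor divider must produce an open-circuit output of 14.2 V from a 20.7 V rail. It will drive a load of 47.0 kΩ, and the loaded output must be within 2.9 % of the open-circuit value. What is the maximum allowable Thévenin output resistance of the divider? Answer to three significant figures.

Loading drop = R_th/(R_th + R_L) ≤ 0.0290, so R_th ≤ R_L · ε/(1−ε) = 47.0 kΩ × 0.0290/0.9710 = 1.40 kΩ.

R_th ≤ 1.40 kΩ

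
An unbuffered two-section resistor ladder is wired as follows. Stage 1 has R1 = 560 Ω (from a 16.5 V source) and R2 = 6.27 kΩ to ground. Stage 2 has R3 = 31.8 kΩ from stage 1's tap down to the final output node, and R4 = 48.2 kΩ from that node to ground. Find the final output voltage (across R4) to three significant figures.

V_out ≈ 9.07 V

Stage 2 presents R3+R4 = 80000 Ω as a load on stage 1's tap.
Stage 1's lower leg becomes R2‖(R3+R4) = 5814 Ω, so V_mid = 16.5 × 5814/6374 = 15.05 V.
Stage 2 is itself unloaded: V_out = V_mid × R4/(R3+R4) = 15.05 × 48200/80000 = 9.07 V.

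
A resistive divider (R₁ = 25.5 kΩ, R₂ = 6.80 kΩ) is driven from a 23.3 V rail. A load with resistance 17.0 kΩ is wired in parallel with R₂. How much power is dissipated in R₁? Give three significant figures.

Total resistance from the source is R₁ + (R₂‖R_L) = 30.36 kΩ, so I = 23.3/30.36 kΩ = 0.7675 mA.
P = I²·R₁ = (0.7675 mA)² × 25.5 kΩ = 15.0 mW.

P ≈ 15.0 mW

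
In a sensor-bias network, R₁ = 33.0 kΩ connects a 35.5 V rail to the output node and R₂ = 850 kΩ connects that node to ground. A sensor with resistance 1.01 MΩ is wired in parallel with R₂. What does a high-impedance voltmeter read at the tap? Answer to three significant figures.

The load sits in parallel with R₂: R₂‖R_L = (850 × 1010) / (850 + 1010) = 461.6 kΩ.
V_out = 35.5 × 461.6 / (33.0 + 461.6) = 35.5 × 461.6/494.6 = 33.1 V.

V_out ≈ 33.1 V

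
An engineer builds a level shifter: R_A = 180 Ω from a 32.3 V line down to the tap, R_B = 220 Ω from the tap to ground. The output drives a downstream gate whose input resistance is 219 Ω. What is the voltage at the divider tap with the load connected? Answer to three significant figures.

The load sits in parallel with R_B: R_B‖R_L = (220 × 219) / (220 + 219) = 109.7 Ω.
V_out = 32.3 × 109.7 / (180 + 109.7) = 32.3 × 109.7/289.7 = 12.2 V.
(Unloaded it would have been 17.8 V.)

V_out ≈ 12.2 V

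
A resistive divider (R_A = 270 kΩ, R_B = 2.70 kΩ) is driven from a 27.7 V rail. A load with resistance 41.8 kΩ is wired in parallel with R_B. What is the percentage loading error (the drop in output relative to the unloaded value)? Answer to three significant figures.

The divider's output (Thévenin) resistance is R_A‖R_B = 2.673 kΩ.
Fractional drop under load = R_th/(R_th + R_L) = 2.673 / (2.673 + 41.8) = 0.06011.
So the output falls by 6.01 %.

6.01 %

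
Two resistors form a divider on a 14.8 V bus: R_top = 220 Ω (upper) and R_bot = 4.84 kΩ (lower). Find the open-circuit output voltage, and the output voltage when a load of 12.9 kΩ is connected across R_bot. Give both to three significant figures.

Open-circuit: V = 14.8 × 4840/(220 + 4840) = 14.2 V.
With the load, R_bot becomes R_bot‖R_L = 3520 Ω, so V = 14.8 × 3520/3740 = 13.9 V.

Unloaded: 14.2 V; loaded: 13.9 V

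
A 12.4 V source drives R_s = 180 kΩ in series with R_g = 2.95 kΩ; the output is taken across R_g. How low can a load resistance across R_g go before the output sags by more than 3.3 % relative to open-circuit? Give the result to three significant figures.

Output resistance R_th = R_s‖R_g = (180 × 2.95)/182.9 = 2.902 kΩ.
The fractional drop is R_th/(R_th + R_L); requiring this ≤ 0.0330 gives R_L ≥ R_th(1/0.0330 − 1) = 2.902 × 29.30 = 85.1 kΩ.

R_L(min) ≈ 85.1 kΩ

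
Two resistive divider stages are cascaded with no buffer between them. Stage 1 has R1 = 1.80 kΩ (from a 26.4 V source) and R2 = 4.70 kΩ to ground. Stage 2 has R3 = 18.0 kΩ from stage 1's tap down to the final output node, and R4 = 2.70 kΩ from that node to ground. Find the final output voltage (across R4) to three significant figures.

V_out ≈ 2.34 V

Stage 2 presents R3+R4 = 20.70 kΩ as a load on stage 1's tap.
Stage 1's lower leg becomes R2‖(R3+R4) = 3.830 kΩ, so V_mid = 26.4 × 3.830/5.630 = 17.96 V.
Stage 2 is itself unloaded: V_out = V_mid × R4/(R3+R4) = 17.96 × 2.70/20.70 = 2.34 V.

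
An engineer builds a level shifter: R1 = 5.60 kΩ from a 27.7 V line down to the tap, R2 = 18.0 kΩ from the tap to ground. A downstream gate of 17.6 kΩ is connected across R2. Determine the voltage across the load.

V_out ≈ 17.0 V

The load sits in parallel with R2: R2‖R_L = (18.0 × 17.6) / (18.0 + 17.6) = 8.899 kΩ.
V_out = 27.7 × 8.899 / (5.60 + 8.899) = 27.7 × 8.899/14.50 = 17.0 V.
(Unloaded it would have been 21.1 V.)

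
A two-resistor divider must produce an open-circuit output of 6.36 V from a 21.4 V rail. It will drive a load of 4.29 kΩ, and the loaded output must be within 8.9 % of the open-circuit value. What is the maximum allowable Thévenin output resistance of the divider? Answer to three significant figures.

R_th ≤ 419 Ω

Loading drop = R_th/(R_th + R_L) ≤ 0.0890, so R_th ≤ R_L · ε/(1−ε) = 4.29 kΩ × 0.0890/0.9110 = 419 Ω.
(Any R1, R2 with R2/(R1+R2) = 0.297 and R1‖R2 ≤ 419 Ω will meet the spec.)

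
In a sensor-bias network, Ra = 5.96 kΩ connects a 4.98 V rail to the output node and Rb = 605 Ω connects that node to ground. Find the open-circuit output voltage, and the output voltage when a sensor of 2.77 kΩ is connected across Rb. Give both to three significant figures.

Unloaded: 0.459 V; loaded: 0.383 V

Open-circuit: V = 4.98 × 605/(5960 + 605) = 0.459 V.
With the load, Rb becomes Rb‖R_L = 496.5 Ω, so V = 4.98 × 496.5/6457 = 0.383 V.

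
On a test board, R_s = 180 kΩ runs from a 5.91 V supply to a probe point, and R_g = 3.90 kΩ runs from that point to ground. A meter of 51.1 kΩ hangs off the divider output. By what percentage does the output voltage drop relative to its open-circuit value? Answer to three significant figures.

6.95 %

The divider's output (Thévenin) resistance is R_s‖R_g = 3.817 kΩ.
Fractional drop under load = R_th/(R_th + R_L) = 3.817 / (3.817 + 51.1) = 0.06951.
So the output falls by 6.95 %.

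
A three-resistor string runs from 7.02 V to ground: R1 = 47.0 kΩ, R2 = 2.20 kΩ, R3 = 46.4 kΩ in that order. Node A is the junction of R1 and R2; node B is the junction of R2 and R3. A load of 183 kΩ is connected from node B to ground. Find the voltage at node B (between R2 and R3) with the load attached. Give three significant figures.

V ≈ 3.01 V

At node B, R3 is in parallel with the load: R3‖R_L = 37.01 kΩ.
Below node A the resistance is R2 + (R3‖R_L) = 39.21 kΩ, so V_A = 7.02 × 39.21/86.21 = 3.193 V.
Then V_B = V_A × (R3‖R_L)/(R2 + R3‖R_L) = 3.193 × 37.01/39.21 = 3.01 V.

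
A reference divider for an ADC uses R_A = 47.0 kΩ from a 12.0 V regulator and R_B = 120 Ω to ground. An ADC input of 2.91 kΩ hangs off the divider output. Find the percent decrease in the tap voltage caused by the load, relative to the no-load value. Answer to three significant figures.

3.95 %

The divider's output (Thévenin) resistance is R_A‖R_B = 119.7 Ω.
Fractional drop under load = R_th/(R_th + R_L) = 119.7 / (119.7 + 2910) = 0.03951.
So the output falls by 3.95 %.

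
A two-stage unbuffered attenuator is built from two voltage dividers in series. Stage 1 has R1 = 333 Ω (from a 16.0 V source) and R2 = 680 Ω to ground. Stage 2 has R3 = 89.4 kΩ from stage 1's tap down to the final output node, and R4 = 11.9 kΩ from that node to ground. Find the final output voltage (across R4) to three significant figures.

Stage 2 presents R3+R4 = 101300 Ω as a load on stage 1's tap.
Stage 1's lower leg becomes R2‖(R3+R4) = 675.5 Ω, so V_mid = 16.0 × 675.5/1008 = 10.72 V.
Stage 2 is itself unloaded: V_out = V_mid × R4/(R3+R4) = 10.72 × 11900/101300 = 1.26 V.

V_out ≈ 1.26 V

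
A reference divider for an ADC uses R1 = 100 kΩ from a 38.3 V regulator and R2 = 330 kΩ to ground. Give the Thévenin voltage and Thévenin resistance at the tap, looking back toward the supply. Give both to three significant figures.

V_th = 29.4 V, R_th = 76.7 kΩ

V_th is the open-circuit tap voltage: 38.3 × 330/(100 + 330) = 29.4 V.
With the supply zeroed, R1 and R2 appear in parallel from the tap: R_th = R1‖R2 = (100 × 330)/430.0 = 76.7 kΩ.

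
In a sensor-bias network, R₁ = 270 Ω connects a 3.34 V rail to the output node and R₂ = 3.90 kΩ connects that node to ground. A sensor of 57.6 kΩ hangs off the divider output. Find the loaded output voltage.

V_out ≈ 3.11 V

The load sits in parallel with R₂: R₂‖R_L = (3900 × 57600) / (3900 + 57600) = 3653 Ω.
V_out = 3.34 × 3653 / (270 + 3653) = 3.34 × 3653/3923 = 3.11 V.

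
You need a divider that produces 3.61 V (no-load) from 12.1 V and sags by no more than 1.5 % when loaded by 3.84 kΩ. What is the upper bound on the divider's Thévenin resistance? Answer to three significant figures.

Loading drop = R_th/(R_th + R_L) ≤ 0.0150, so R_th ≤ R_L · ε/(1−ε) = 3.84 kΩ × 0.0150/0.9850 = 58.5 Ω.
(Any R1, R2 with R2/(R1+R2) = 0.298 and R1‖R2 ≤ 58.5 Ω will meet the spec.)

R_th ≤ 58.5 Ω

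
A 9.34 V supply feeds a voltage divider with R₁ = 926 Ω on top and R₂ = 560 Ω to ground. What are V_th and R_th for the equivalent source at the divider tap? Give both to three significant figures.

V_th is the open-circuit tap voltage: 9.34 × 560/(926 + 560) = 3.52 V.
With the supply zeroed, R₁ and R₂ appear in parallel from the tap: R_th = R₁‖R₂ = (926 × 560)/1486 = 349 Ω.

V_th = 3.52 V, R_th = 349 Ω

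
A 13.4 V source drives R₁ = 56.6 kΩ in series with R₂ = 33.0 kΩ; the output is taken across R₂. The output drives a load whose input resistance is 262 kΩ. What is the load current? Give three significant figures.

I_L ≈ 0.0174 mA

R₂‖R_L = 29.31 kΩ; V_out = 13.4 × 29.31/85.91 = 4.572 V.
I_L = V_out / R_L = 4.572 / 262 kΩ = 0.0174 mA.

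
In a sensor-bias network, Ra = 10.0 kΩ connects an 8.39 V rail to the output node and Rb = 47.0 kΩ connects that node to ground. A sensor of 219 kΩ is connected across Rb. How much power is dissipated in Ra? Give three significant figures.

Total resistance from the source is Ra + (Rb‖R_L) = 48.70 kΩ, so I = 8.39/48.70 kΩ = 0.1723 mA.
P = I²·Ra = (0.1723 mA)² × 10.0 kΩ = 0.297 mW.

P ≈ 0.297 mW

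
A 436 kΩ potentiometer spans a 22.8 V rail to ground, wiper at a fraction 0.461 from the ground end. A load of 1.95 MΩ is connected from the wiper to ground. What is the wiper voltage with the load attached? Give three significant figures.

The wiper splits the pot into (1−α)R = 235.0 kΩ above and αR = 201.0 kΩ below.
Lower section ‖ load = 182.2 kΩ.
V_wiper = 22.8 × 182.2/(235.0 + 182.2) = 9.96 V.

V ≈ 9.96 V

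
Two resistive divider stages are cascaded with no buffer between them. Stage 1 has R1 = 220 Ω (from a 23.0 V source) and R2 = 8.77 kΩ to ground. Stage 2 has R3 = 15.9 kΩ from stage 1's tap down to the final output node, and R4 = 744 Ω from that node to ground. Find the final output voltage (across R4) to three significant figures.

Stage 2 presents R3+R4 = 16640 Ω as a load on stage 1's tap.
Stage 1's lower leg becomes R2‖(R3+R4) = 5744 Ω, so V_mid = 23.0 × 5744/5964 = 22.15 V.
Stage 2 is itself unloaded: V_out = V_mid × R4/(R3+R4) = 22.15 × 744/16640 = 0.990 V.

V_out ≈ 0.990 V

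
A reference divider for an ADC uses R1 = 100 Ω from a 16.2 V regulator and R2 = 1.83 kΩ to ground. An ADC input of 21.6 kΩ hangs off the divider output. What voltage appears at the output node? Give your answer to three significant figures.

V_out ≈ 15.3 V

The load sits in parallel with R2: R2‖R_L = (1830 × 21600) / (1830 + 21600) = 1687 Ω.
V_out = 16.2 × 1687 / (100 + 1687) = 16.2 × 1687/1787 = 15.3 V.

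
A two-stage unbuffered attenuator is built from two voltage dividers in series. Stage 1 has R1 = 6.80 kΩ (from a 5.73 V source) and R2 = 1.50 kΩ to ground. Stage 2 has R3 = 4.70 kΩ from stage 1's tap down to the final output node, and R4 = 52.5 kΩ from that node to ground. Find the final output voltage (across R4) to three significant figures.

Stage 2 presents R3+R4 = 57.20 kΩ as a load on stage 1's tap.
Stage 1's lower leg becomes R2‖(R3+R4) = 1.462 kΩ, so V_mid = 5.73 × 1.462/8.262 = 1.014 V.
Stage 2 is itself unloaded: V_out = V_mid × R4/(R3+R4) = 1.014 × 52.5/57.20 = 0.930 V.

V_out ≈ 0.930 V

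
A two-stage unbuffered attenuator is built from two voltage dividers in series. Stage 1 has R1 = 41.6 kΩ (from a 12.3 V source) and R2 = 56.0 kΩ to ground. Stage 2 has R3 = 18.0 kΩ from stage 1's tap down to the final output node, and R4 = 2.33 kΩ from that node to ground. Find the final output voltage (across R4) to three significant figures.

V_out ≈ 0.372 V

Stage 2 presents R3+R4 = 20.33 kΩ as a load on stage 1's tap.
Stage 1's lower leg becomes R2‖(R3+R4) = 14.92 kΩ, so V_mid = 12.3 × 14.92/56.52 = 3.246 V.
Stage 2 is itself unloaded: V_out = V_mid × R4/(R3+R4) = 3.246 × 2.33/20.33 = 0.372 V.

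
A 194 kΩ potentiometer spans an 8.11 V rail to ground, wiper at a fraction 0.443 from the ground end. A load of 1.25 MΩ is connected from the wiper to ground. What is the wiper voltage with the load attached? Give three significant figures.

The wiper splits the pot into (1−α)R = 108.1 kΩ above and αR = 85.94 kΩ below.
Lower section ‖ load = 80.41 kΩ.
V_wiper = 8.11 × 80.41/(108.1 + 80.41) = 3.46 V.

V ≈ 3.46 V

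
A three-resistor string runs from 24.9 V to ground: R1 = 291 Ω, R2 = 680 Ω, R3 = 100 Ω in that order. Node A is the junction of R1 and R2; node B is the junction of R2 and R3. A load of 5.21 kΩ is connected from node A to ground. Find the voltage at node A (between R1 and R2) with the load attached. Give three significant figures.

V ≈ 17.4 V

Below node A the series string R2+R3 = 780.0 Ω sits in parallel with the 5210 Ω load: 678.4 Ω.
V_A = 24.9 × 678.4/(291 + 678.4) = 17.4 V.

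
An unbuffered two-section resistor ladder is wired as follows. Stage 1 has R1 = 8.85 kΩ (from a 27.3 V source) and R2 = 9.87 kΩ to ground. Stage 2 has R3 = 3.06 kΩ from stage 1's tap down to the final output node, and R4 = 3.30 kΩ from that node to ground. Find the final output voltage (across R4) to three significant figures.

Stage 2 presents R3+R4 = 6.360 kΩ as a load on stage 1's tap.
Stage 1's lower leg becomes R2‖(R3+R4) = 3.868 kΩ, so V_mid = 27.3 × 3.868/12.72 = 8.303 V.
Stage 2 is itself unloaded: V_out = V_mid × R4/(R3+R4) = 8.303 × 3.30/6.360 = 4.31 V.

V_out ≈ 4.31 V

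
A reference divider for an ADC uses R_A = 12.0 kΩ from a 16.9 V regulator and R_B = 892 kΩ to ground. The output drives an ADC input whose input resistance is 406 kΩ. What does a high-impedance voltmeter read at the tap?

V_out ≈ 16.2 V

The load sits in parallel with R_B: R_B‖R_L = (892 × 406) / (892 + 406) = 279.0 kΩ.
V_out = 16.9 × 279.0 / (12.0 + 279.0) = 16.9 × 279.0/291.0 = 16.2 V.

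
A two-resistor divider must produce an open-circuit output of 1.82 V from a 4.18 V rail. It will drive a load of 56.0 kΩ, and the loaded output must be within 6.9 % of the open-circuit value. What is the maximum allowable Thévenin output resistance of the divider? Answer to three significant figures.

R_th ≤ 4.15 kΩ

Loading drop = R_th/(R_th + R_L) ≤ 0.0690, so R_th ≤ R_L · ε/(1−ε) = 56.0 kΩ × 0.0690/0.9310 = 4.15 kΩ.
(Any R1, R2 with R2/(R1+R2) = 0.435 and R1‖R2 ≤ 4.15 kΩ will meet the spec.)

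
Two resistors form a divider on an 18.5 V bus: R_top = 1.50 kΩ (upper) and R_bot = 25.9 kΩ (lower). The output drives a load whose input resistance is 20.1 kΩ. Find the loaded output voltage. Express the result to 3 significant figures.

V_out ≈ 16.3 V

The load sits in parallel with R_bot: R_bot‖R_L = (25.9 × 20.1) / (25.9 + 20.1) = 11.32 kΩ.
V_out = 18.5 × 11.32 / (1.50 + 11.32) = 18.5 × 11.32/12.82 = 16.3 V.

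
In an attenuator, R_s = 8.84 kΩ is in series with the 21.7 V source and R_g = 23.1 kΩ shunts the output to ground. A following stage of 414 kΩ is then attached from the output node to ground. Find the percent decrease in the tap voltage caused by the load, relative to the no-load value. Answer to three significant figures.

The divider's output (Thévenin) resistance is R_s‖R_g = 6.393 kΩ.
Fractional drop under load = R_th/(R_th + R_L) = 6.393 / (6.393 + 414) = 0.01521.
So the output falls by 1.52 %.

1.52 %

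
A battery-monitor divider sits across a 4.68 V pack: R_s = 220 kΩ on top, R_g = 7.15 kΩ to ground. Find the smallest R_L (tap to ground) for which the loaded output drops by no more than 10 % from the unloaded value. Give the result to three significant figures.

Output resistance R_th = R_s‖R_g = (220 × 7.15)/227.2 = 6.925 kΩ.
The fractional drop is R_th/(R_th + R_L); requiring this ≤ 0.100 gives R_L ≥ R_th(1/0.100 − 1) = 6.925 × 9.000 = 62.3 kΩ.

R_L(min) ≈ 62.3 kΩ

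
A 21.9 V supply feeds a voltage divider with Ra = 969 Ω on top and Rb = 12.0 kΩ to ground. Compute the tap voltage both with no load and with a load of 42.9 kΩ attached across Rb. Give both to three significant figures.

Open-circuit: V = 21.9 × 12000/(969 + 12000) = 20.3 V.
With the load, Rb becomes Rb‖R_L = 9377 Ω, so V = 21.9 × 9377/10350 = 19.8 V.

Unloaded: 20.3 V; loaded: 19.8 V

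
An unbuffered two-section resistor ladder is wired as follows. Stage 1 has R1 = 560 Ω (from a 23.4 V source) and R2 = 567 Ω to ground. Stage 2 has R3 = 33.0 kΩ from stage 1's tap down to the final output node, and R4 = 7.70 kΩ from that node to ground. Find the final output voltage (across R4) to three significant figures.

V_out ≈ 2.21 V

Stage 2 presents R3+R4 = 40700 Ω as a load on stage 1's tap.
Stage 1's lower leg becomes R2‖(R3+R4) = 559.2 Ω, so V_mid = 23.4 × 559.2/1119 = 11.69 V.
Stage 2 is itself unloaded: V_out = V_mid × R4/(R3+R4) = 11.69 × 7700/40700 = 2.21 V.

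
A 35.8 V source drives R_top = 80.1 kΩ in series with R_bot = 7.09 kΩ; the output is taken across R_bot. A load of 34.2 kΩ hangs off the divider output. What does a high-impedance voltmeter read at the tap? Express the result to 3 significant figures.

V_out ≈ 2.45 V

The load sits in parallel with R_bot: R_bot‖R_L = (7.09 × 34.2) / (7.09 + 34.2) = 5.873 kΩ.
V_out = 35.8 × 5.873 / (80.1 + 5.873) = 35.8 × 5.873/85.97 = 2.45 V.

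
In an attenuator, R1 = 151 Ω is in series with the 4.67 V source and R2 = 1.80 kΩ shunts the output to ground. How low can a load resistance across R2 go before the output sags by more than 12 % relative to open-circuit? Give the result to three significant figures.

R_L(min) ≈ 1.02 kΩ

Output resistance R_th = R1‖R2 = (151 × 1800)/1951 = 139.3 Ω.
The fractional drop is R_th/(R_th + R_L); requiring this ≤ 0.120 gives R_L ≥ R_th(1/0.120 − 1) = 139.3 × 7.333 = 1.02 kΩ.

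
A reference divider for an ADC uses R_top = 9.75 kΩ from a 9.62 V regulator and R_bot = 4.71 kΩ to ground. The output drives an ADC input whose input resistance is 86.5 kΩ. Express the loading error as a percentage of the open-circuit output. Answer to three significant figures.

3.54 %

The divider's output (Thévenin) resistance is R_top‖R_bot = 3.176 kΩ.
Fractional drop under load = R_th/(R_th + R_L) = 3.176 / (3.176 + 86.5) = 0.03541.
So the output falls by 3.54 %.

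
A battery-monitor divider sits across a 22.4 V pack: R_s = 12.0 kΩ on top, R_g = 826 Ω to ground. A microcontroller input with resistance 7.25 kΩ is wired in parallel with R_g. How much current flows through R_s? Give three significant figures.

I ≈ 1.76 mA

R_g‖R_L = 741.5 Ω, so the source sees R_s + R_g‖R_L = 12740 Ω.
I = 22.4 V / 12740 Ω = 1.76 mA.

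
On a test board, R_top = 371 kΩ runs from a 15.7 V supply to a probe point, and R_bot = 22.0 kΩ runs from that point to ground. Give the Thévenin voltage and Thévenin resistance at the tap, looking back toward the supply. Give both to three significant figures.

V_th is the open-circuit tap voltage: 15.7 × 22.0/(371 + 22.0) = 0.879 V.
With the supply zeroed, R_top and R_bot appear in parallel from the tap: R_th = R_top‖R_bot = (371 × 22.0)/393.0 = 20.8 kΩ.

V_th = 0.879 V, R_th = 20.8 kΩ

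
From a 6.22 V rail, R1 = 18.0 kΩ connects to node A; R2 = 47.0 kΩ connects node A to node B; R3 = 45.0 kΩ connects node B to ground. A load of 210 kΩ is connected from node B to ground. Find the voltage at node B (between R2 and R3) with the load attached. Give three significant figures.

V ≈ 2.26 V

At node B, R3 is in parallel with the load: R3‖R_L = 37.06 kΩ.
Below node A the resistance is R2 + (R3‖R_L) = 84.06 kΩ, so V_A = 6.22 × 84.06/102.1 = 5.123 V.
Then V_B = V_A × (R3‖R_L)/(R2 + R3‖R_L) = 5.123 × 37.06/84.06 = 2.26 V.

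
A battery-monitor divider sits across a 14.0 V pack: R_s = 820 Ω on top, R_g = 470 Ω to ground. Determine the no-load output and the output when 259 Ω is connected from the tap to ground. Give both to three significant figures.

Unloaded: 5.10 V; loaded: 2.37 V

Open-circuit: V = 14.0 × 470/(820 + 470) = 5.10 V.
With the load, R_g becomes R_g‖R_L = 167.0 Ω, so V = 14.0 × 167.0/987.0 = 2.37 V.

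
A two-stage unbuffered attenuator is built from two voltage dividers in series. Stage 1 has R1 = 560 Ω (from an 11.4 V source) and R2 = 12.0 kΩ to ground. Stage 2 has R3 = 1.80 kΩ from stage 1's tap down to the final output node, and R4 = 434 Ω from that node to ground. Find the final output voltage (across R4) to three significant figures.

V_out ≈ 1.71 V

Stage 2 presents R3+R4 = 2234 Ω as a load on stage 1's tap.
Stage 1's lower leg becomes R2‖(R3+R4) = 1883 Ω, so V_mid = 11.4 × 1883/2443 = 8.787 V.
Stage 2 is itself unloaded: V_out = V_mid × R4/(R3+R4) = 8.787 × 434/2234 = 1.71 V.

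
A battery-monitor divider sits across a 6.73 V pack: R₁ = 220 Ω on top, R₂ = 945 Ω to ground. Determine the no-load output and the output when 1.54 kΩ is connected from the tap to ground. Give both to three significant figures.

Open-circuit: V = 6.73 × 945/(220 + 945) = 5.46 V.
With the load, R₂ becomes R₂‖R_L = 585.6 Ω, so V = 6.73 × 585.6/805.6 = 4.89 V.

Unloaded: 5.46 V; loaded: 4.89 V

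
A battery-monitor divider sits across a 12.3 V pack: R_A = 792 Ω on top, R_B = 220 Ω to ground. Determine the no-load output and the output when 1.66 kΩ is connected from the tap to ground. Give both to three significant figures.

Unloaded: 2.67 V; loaded: 2.42 V

Open-circuit: V = 12.3 × 220/(792 + 220) = 2.67 V.
With the load, R_B becomes R_B‖R_L = 194.3 Ω, so V = 12.3 × 194.3/986.3 = 2.42 V.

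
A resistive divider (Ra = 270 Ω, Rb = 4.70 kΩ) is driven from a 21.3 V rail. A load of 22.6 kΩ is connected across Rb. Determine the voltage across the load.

V_out ≈ 19.9 V

The load sits in parallel with Rb: Rb‖R_L = (4700 × 22600) / (4700 + 22600) = 3891 Ω.
V_out = 21.3 × 3891 / (270 + 3891) = 21.3 × 3891/4161 = 19.9 V.
(Unloaded it would have been 20.1 V.)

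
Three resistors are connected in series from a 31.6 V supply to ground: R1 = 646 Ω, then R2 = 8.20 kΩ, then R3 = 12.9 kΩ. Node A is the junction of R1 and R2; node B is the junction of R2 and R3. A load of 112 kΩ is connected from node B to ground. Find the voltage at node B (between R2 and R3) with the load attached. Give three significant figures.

At node B, R3 is in parallel with the load: R3‖R_L = 11570 Ω.
Below node A the resistance is R2 + (R3‖R_L) = 19770 Ω, so V_A = 31.6 × 19770/20410 = 30.60 V.
Then V_B = V_A × (R3‖R_L)/(R2 + R3‖R_L) = 30.60 × 11570/19770 = 17.9 V.

V ≈ 17.9 V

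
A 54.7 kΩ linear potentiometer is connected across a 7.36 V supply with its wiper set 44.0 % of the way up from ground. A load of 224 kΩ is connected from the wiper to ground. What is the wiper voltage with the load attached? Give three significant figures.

The wiper splits the pot into (1−α)R = 30.63 kΩ above and αR = 24.07 kΩ below.
Lower section ‖ load = 21.73 kΩ.
V_wiper = 7.36 × 21.73/(30.63 + 21.73) = 3.05 V.

V ≈ 3.05 V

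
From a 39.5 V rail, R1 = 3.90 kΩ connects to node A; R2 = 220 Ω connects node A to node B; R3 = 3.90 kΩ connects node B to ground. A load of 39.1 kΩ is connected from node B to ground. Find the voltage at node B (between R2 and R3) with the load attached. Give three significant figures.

V ≈ 18.3 V

At node B, R3 is in parallel with the load: R3‖R_L = 3546 Ω.
Below node A the resistance is R2 + (R3‖R_L) = 3766 Ω, so V_A = 39.5 × 3766/7666 = 19.41 V.
Then V_B = V_A × (R3‖R_L)/(R2 + R3‖R_L) = 19.41 × 3546/3766 = 18.3 V.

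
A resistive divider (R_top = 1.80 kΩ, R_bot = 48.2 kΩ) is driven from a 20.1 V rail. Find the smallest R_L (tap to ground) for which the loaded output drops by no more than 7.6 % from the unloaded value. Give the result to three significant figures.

Output resistance R_th = R_top‖R_bot = (1.80 × 48.2)/50.00 = 1.735 kΩ.
The fractional drop is R_th/(R_th + R_L); requiring this ≤ 0.0760 gives R_L ≥ R_th(1/0.0760 − 1) = 1.735 × 12.16 = 21.1 kΩ.

R_L(min) ≈ 21.1 kΩ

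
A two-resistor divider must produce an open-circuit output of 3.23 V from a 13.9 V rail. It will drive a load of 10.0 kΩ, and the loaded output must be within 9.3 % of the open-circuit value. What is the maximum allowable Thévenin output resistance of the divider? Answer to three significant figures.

Loading drop = R_th/(R_th + R_L) ≤ 0.0930, so R_th ≤ R_L · ε/(1−ε) = 10.0 kΩ × 0.0930/0.9070 = 1.03 kΩ.

R_th ≤ 1.03 kΩ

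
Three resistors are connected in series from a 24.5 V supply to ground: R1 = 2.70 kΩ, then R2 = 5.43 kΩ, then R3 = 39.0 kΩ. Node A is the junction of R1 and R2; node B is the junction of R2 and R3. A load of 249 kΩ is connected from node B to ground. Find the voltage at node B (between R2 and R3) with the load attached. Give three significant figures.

V ≈ 19.7 V

At node B, R3 is in parallel with the load: R3‖R_L = 33.72 kΩ.
Below node A the resistance is R2 + (R3‖R_L) = 39.15 kΩ, so V_A = 24.5 × 39.15/41.85 = 22.92 V.
Then V_B = V_A × (R3‖R_L)/(R2 + R3‖R_L) = 22.92 × 33.72/39.15 = 19.7 V.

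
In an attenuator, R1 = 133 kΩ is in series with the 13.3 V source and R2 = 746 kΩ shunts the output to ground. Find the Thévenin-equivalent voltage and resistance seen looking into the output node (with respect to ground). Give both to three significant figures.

V_th = 11.3 V, R_th = 113 kΩ

V_th is the open-circuit tap voltage: 13.3 × 746/(133 + 746) = 11.3 V.
With the supply zeroed, R1 and R2 appear in parallel from the tap: R_th = R1‖R2 = (133 × 746)/879.0 = 113 kΩ.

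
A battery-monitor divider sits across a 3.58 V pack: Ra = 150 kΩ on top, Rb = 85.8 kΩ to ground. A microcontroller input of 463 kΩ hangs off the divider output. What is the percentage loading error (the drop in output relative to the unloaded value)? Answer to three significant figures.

The divider's output (Thévenin) resistance is Ra‖Rb = 54.58 kΩ.
Fractional drop under load = R_th/(R_th + R_L) = 54.58 / (54.58 + 463) = 0.1055.
So the output falls by 10.5 %.

10.5 %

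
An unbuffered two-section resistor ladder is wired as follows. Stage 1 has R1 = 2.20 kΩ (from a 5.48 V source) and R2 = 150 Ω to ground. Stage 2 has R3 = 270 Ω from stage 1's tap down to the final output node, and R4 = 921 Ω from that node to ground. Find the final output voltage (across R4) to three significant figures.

V_out ≈ 0.242 V

Stage 2 presents R3+R4 = 1191 Ω as a load on stage 1's tap.
Stage 1's lower leg becomes R2‖(R3+R4) = 133.2 Ω, so V_mid = 5.48 × 133.2/2333 = 0.3129 V.
Stage 2 is itself unloaded: V_out = V_mid × R4/(R3+R4) = 0.3129 × 921/1191 = 0.242 V.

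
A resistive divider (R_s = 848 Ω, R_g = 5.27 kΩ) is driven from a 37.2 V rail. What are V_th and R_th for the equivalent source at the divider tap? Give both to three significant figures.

V_th = 32.0 V, R_th = 730 Ω

V_th is the open-circuit tap voltage: 37.2 × 5270/(848 + 5270) = 32.0 V.
With the supply zeroed, R_s and R_g appear in parallel from the tap: R_th = R_s‖R_g = (848 × 5270)/6118 = 730 Ω.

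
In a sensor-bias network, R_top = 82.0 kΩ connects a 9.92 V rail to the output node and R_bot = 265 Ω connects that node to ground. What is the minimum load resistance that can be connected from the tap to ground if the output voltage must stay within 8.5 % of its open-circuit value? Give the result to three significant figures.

R_L(min) ≈ 2.84 kΩ

Output resistance R_th = R_top‖R_bot = (82000 × 265)/82260 = 264.1 Ω.
The fractional drop is R_th/(R_th + R_L); requiring this ≤ 0.0850 gives R_L ≥ R_th(1/0.0850 − 1) = 264.1 × 10.76 = 2.84 kΩ.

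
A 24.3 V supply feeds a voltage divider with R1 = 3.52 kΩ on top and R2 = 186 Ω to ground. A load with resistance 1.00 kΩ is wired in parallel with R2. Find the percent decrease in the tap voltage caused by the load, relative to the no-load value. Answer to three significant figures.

15.0 %

The divider's output (Thévenin) resistance is R1‖R2 = 176.7 Ω.
Fractional drop under load = R_th/(R_th + R_L) = 176.7 / (176.7 + 1000) = 0.1501.
So the output falls by 15.0 %.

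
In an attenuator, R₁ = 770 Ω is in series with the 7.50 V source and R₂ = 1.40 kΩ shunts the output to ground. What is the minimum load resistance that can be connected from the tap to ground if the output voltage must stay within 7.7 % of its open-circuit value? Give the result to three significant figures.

R_L(min) ≈ 5.95 kΩ

Output resistance R_th = R₁‖R₂ = (770 × 1400)/2170 = 496.8 Ω.
The fractional drop is R_th/(R_th + R_L); requiring this ≤ 0.0770 gives R_L ≥ R_th(1/0.0770 − 1) = 496.8 × 11.99 = 5.95 kΩ.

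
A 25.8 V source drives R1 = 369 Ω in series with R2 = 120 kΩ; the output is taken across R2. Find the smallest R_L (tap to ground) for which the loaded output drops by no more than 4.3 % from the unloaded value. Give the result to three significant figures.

Output resistance R_th = R1‖R2 = (369 × 120000)/120400 = 367.9 Ω.
The fractional drop is R_th/(R_th + R_L); requiring this ≤ 0.0430 gives R_L ≥ R_th(1/0.0430 − 1) = 367.9 × 22.26 = 8.19 kΩ.

R_L(min) ≈ 8.19 kΩ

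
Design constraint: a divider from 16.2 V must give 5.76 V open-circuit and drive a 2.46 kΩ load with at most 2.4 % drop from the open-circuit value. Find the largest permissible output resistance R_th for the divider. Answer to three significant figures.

R_th ≤ 60.5 Ω

Loading drop = R_th/(R_th + R_L) ≤ 0.0240, so R_th ≤ R_L · ε/(1−ε) = 2.46 kΩ × 0.0240/0.9760 = 60.5 Ω.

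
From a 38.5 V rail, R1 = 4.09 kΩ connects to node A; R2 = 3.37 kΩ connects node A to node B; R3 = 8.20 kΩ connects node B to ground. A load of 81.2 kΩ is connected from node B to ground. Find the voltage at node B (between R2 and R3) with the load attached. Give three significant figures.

V ≈ 19.2 V

At node B, R3 is in parallel with the load: R3‖R_L = 7.448 kΩ.
Below node A the resistance is R2 + (R3‖R_L) = 10.82 kΩ, so V_A = 38.5 × 10.82/14.91 = 27.94 V.
Then V_B = V_A × (R3‖R_L)/(R2 + R3‖R_L) = 27.94 × 7.448/10.82 = 19.2 V.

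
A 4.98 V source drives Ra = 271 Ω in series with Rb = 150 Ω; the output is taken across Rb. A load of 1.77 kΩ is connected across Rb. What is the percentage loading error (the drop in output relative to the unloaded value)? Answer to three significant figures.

The divider's output (Thévenin) resistance is Ra‖Rb = 96.56 Ω.
Fractional drop under load = R_th/(R_th + R_L) = 96.56 / (96.56 + 1770) = 0.05173.
So the output falls by 5.17 %.

5.17 %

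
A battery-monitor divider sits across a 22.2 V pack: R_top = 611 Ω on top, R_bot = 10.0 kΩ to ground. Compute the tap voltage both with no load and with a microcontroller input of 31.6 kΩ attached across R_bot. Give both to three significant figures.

Open-circuit: V = 22.2 × 10000/(611 + 10000) = 20.9 V.
With the load, R_bot becomes R_bot‖R_L = 7596 Ω, so V = 22.2 × 7596/8207 = 20.5 V.

Unloaded: 20.9 V; loaded: 20.5 V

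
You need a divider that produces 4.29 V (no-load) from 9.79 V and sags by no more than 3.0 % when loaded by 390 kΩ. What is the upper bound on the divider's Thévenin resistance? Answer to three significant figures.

Loading drop = R_th/(R_th + R_L) ≤ 0.0300, so R_th ≤ R_L · ε/(1−ε) = 390 kΩ × 0.0300/0.9700 = 12.1 kΩ.
(Any R1, R2 with R2/(R1+R2) = 0.438 and R1‖R2 ≤ 12.1 kΩ will meet the spec.)

R_th ≤ 12.1 kΩ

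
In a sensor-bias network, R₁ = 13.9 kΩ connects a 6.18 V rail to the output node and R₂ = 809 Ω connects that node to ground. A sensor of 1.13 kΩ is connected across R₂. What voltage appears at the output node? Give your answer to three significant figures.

The load sits in parallel with R₂: R₂‖R_L = (809 × 1130) / (809 + 1130) = 471.5 Ω.
V_out = 6.18 × 471.5 / (13900 + 471.5) = 6.18 × 471.5/14370 = 0.203 V.
(Unloaded it would have been 0.340 V.)

V_out ≈ 0.203 V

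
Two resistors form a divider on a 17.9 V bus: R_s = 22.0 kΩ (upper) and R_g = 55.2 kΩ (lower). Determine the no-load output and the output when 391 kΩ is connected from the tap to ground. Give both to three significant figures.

Unloaded: 12.8 V; loaded: 12.3 V

Open-circuit: V = 17.9 × 55.2/(22.0 + 55.2) = 12.8 V.
With the load, R_g becomes R_g‖R_L = 48.37 kΩ, so V = 17.9 × 48.37/70.37 = 12.3 V.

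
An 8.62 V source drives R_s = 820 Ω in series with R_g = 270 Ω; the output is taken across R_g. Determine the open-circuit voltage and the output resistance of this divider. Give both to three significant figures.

V_th is the open-circuit tap voltage: 8.62 × 270/(820 + 270) = 2.14 V.
With the supply zeroed, R_s and R_g appear in parallel from the tap: R_th = R_s‖R_g = (820 × 270)/1090 = 203 Ω.

V_th = 2.14 V, R_th = 203 Ω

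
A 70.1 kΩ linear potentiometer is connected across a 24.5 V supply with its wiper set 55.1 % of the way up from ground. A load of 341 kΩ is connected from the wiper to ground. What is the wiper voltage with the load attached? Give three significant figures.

V ≈ 12.8 V

The wiper splits the pot into (1−α)R = 31.47 kΩ above and αR = 38.63 kΩ below.
Lower section ‖ load = 34.70 kΩ.
V_wiper = 24.5 × 34.70/(31.47 + 34.70) = 12.8 V.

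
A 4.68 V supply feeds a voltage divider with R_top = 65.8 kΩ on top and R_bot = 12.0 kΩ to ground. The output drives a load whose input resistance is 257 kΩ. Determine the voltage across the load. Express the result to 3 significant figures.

V_out ≈ 0.694 V

The load sits in parallel with R_bot: R_bot‖R_L = (12.0 × 257) / (12.0 + 257) = 11.46 kΩ.
V_out = 4.68 × 11.46 / (65.8 + 11.46) = 4.68 × 11.46/77.26 = 0.694 V.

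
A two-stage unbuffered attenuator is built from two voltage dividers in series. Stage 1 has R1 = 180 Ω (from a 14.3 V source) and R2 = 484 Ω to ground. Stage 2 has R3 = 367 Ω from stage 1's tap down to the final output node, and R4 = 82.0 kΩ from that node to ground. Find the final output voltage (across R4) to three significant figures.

V_out ≈ 10.4 V

Stage 2 presents R3+R4 = 82370 Ω as a load on stage 1's tap.
Stage 1's lower leg becomes R2‖(R3+R4) = 481.2 Ω, so V_mid = 14.3 × 481.2/661.2 = 10.41 V.
Stage 2 is itself unloaded: V_out = V_mid × R4/(R3+R4) = 10.41 × 82000/82370 = 10.4 V.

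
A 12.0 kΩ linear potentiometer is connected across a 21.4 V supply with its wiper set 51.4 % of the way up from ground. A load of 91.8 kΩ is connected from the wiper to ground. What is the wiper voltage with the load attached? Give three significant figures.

V ≈ 10.7 V

The wiper splits the pot into (1−α)R = 5.832 kΩ above and αR = 6.168 kΩ below.
Lower section ‖ load = 5.780 kΩ.
V_wiper = 21.4 × 5.780/(5.832 + 5.780) = 10.7 V.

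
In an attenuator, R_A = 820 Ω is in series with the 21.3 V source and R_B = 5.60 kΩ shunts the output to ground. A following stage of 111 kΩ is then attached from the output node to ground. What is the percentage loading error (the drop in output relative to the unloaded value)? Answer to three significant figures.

The divider's output (Thévenin) resistance is R_A‖R_B = 715.3 Ω.
Fractional drop under load = R_th/(R_th + R_L) = 715.3 / (715.3 + 111000) = 0.006403.
So the output falls by 0.640 %.

0.640 %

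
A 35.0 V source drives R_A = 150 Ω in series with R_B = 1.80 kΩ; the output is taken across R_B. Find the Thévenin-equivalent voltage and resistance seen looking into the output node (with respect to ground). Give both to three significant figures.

V_th = 32.3 V, R_th = 138 Ω

V_th is the open-circuit tap voltage: 35.0 × 1800/(150 + 1800) = 32.3 V.
With the supply zeroed, R_A and R_B appear in parallel from the tap: R_th = R_A‖R_B = (150 × 1800)/1950 = 138 Ω.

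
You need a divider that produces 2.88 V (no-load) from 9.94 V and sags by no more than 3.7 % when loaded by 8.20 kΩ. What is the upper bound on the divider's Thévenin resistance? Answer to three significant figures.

Loading drop = R_th/(R_th + R_L) ≤ 0.0370, so R_th ≤ R_L · ε/(1−ε) = 8.20 kΩ × 0.0370/0.9630 = 315 Ω.
(Any R1, R2 with R2/(R1+R2) = 0.290 and R1‖R2 ≤ 315 Ω will meet the spec.)

R_th ≤ 315 Ω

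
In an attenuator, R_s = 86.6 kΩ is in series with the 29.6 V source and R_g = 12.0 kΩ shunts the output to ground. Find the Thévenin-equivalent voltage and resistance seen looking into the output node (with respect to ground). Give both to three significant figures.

V_th = 3.60 V, R_th = 10.5 kΩ

V_th is the open-circuit tap voltage: 29.6 × 12.0/(86.6 + 12.0) = 3.60 V.
With the supply zeroed, R_s and R_g appear in parallel from the tap: R_th = R_s‖R_g = (86.6 × 12.0)/98.60 = 10.5 kΩ.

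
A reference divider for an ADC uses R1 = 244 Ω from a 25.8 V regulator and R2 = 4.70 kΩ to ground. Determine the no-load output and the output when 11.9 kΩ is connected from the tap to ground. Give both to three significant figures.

Unloaded: 24.5 V; loaded: 24.1 V

Open-circuit: V = 25.8 × 4700/(244 + 4700) = 24.5 V.
With the load, R2 becomes R2‖R_L = 3369 Ω, so V = 25.8 × 3369/3613 = 24.1 V.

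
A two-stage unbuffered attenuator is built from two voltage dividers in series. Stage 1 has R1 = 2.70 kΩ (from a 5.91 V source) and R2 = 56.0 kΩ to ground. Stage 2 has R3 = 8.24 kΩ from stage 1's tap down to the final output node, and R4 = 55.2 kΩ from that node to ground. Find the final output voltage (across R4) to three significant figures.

Stage 2 presents R3+R4 = 63.44 kΩ as a load on stage 1's tap.
Stage 1's lower leg becomes R2‖(R3+R4) = 29.74 kΩ, so V_mid = 5.91 × 29.74/32.44 = 5.418 V.
Stage 2 is itself unloaded: V_out = V_mid × R4/(R3+R4) = 5.418 × 55.2/63.44 = 4.71 V.

V_out ≈ 4.71 V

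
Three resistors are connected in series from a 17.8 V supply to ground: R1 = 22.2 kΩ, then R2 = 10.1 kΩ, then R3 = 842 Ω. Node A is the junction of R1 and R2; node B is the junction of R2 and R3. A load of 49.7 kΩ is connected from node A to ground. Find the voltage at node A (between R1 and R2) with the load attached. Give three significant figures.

V ≈ 5.12 V

Below node A the series string R2+R3 = 10940 Ω sits in parallel with the 49700 Ω load: 8968 Ω.
V_A = 17.8 × 8968/(22200 + 8968) = 5.12 V.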